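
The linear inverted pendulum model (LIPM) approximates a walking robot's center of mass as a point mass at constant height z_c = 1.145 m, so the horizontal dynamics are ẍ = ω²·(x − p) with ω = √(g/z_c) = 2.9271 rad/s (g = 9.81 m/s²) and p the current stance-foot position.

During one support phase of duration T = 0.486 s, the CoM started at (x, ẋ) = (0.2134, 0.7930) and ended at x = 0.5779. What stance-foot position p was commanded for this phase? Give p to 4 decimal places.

p = 0.3513

ωT = 2.9271·0.486 = 1.422571; cosh(ωT) = 2.194431, sinh(ωT) = 1.953338
x(T) = p + (x₀−p)·cosh(ωT) + (ẋ₀/ω)·sinh(ωT) ⇒ p·(1 − cosh) = x(T) − x₀·cosh − (ẋ₀/ω)·sinh
numerator   = 0.5779 − (0.2134)·2.194431 − (0.7930/2.9271)·1.953338 = -0.419583
denominator = 1 − 2.194431 = -1.194431
p = -0.419583 / -1.194431 = 0.3513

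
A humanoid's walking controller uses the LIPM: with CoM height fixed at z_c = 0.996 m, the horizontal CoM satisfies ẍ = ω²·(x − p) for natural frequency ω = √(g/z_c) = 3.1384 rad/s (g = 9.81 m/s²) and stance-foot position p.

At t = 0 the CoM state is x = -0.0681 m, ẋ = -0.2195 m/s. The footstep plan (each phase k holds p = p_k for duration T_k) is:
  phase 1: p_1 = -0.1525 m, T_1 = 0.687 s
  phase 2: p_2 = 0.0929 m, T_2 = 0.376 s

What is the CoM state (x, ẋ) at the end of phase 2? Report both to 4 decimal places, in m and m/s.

phase 1: p=-0.1525, T=0.687, ωT=2.156081, cosh=4.376499, sinh=4.260721; start (x,ẋ)=(-0.068100, -0.219500) → end (x,ẋ)=(-0.081119, 0.167942)
phase 2: p=0.0929, T=0.376, ωT=1.180038, cosh=1.780883, sinh=1.473616; start (x,ẋ)=(-0.081119, 0.167942) → end (x,ẋ)=(-0.138151, -0.505716)

x = -0.1382, ẋ = -0.5057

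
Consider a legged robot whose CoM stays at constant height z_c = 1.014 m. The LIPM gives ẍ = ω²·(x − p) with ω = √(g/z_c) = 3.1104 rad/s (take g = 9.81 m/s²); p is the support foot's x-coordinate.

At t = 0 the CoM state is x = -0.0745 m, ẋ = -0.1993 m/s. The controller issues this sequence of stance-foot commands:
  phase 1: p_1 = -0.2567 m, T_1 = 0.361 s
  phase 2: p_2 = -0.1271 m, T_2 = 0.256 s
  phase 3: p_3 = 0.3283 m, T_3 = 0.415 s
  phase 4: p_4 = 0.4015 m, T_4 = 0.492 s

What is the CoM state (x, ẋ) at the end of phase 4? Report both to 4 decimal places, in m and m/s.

phase 1: p=-0.2567, T=0.361, ωT=1.122854, cosh=1.699482, sinh=1.374133; start (x,ẋ)=(-0.074500, -0.199300) → end (x,ẋ)=(-0.035102, 0.440035)
phase 2: p=-0.1271, T=0.256, ωT=0.796262, cosh=1.334125, sinh=0.883113; start (x,ẋ)=(-0.035102, 0.440035) → end (x,ẋ)=(0.120572, 0.839764)
phase 3: p=0.3283, T=0.415, ωT=1.290816, cosh=1.955399, sinh=1.680353; start (x,ẋ)=(0.120572, 0.839764) → end (x,ẋ)=(0.375780, 0.556369)
phase 4: p=0.4015, T=0.492, ωT=1.530317, cosh=2.418054, sinh=2.201587; start (x,ẋ)=(0.375780, 0.556369) → end (x,ẋ)=(0.733115, 1.169207)

x = 0.7331, ẋ = 1.1692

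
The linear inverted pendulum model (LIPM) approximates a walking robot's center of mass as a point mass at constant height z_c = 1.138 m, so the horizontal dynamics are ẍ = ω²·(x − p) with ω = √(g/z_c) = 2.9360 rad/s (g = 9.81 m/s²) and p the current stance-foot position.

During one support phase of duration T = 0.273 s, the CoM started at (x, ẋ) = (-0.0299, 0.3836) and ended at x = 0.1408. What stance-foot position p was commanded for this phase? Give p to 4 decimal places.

p = -0.1905

ωT = 2.9360·0.273 = 0.801528; cosh(ωT) = 1.338794, sinh(ωT) = 0.890151
x(T) = p + (x₀−p)·cosh(ωT) + (ẋ₀/ω)·sinh(ωT) ⇒ p·(1 − cosh) = x(T) − x₀·cosh − (ẋ₀/ω)·sinh
numerator   = 0.1408 − (-0.0299)·1.338794 − (0.3836/2.9360)·0.890151 = 0.064528
denominator = 1 − 1.338794 = -0.338794
p = 0.064528 / -0.338794 = -0.1905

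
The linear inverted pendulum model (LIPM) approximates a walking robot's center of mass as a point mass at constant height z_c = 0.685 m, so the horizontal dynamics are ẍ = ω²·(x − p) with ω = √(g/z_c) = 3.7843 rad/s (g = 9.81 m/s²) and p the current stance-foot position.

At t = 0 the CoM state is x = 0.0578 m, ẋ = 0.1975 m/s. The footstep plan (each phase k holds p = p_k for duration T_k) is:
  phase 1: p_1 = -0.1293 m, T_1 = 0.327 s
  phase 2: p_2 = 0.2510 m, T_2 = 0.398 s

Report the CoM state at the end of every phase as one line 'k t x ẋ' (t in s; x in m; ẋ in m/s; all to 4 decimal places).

phase 1: p=-0.1293, T=0.327, ωT=1.237466, cosh=1.868493, sinh=1.578375; start (x,ẋ)=(0.057800, 0.197500) → end (x,ẋ)=(0.302669, 1.486584)
phase 2: p=0.2510, T=0.398, ωT=1.506151, cosh=2.365552, sinh=2.143790; start (x,ẋ)=(0.302669, 1.486584) → end (x,ẋ)=(1.215370, 3.935773)

1 0.3270 0.3027 1.4866
2 0.7250 1.2154 3.9358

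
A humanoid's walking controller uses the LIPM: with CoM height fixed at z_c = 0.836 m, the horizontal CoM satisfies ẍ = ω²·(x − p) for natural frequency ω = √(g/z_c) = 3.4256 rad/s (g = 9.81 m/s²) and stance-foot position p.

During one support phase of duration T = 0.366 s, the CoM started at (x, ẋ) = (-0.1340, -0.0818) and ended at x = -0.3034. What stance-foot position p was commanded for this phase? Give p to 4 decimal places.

ωT = 3.4256·0.366 = 1.253770; cosh(ωT) = 1.894476, sinh(ωT) = 1.609049
x(T) = p + (x₀−p)·cosh(ωT) + (ẋ₀/ω)·sinh(ωT) ⇒ p·(1 − cosh) = x(T) − x₀·cosh − (ẋ₀/ω)·sinh
numerator   = -0.3034 − (-0.1340)·1.894476 − (-0.0818/3.4256)·1.609049 = -0.011118
denominator = 1 − 1.894476 = -0.894476
p = -0.011118 / -0.894476 = 0.0124

p = 0.0124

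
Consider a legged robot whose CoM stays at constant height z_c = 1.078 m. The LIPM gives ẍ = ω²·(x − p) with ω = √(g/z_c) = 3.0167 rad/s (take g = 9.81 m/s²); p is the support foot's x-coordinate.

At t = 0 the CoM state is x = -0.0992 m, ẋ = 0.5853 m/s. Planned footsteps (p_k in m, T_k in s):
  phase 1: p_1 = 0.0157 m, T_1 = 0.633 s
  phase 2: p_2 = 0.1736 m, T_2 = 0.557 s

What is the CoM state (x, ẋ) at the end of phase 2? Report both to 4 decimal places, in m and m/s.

phase 1: p=0.0157, T=0.633, ωT=1.909571, cosh=3.449168, sinh=3.301025; start (x,ẋ)=(-0.099200, 0.585300) → end (x,ẋ)=(0.259855, 0.874601)
phase 2: p=0.1736, T=0.557, ωT=1.680302, cosh=2.776747, sinh=2.590429; start (x,ẋ)=(0.259855, 0.874601) → end (x,ẋ)=(1.164125, 3.102591)

x = 1.1641, ẋ = 3.1026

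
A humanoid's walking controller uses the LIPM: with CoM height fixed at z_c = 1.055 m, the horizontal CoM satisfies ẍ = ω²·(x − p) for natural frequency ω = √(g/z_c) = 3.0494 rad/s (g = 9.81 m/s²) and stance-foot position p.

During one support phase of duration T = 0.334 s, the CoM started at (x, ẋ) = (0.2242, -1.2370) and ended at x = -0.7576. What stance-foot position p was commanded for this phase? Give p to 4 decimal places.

p = 1.0974

ωT = 3.0494·0.334 = 1.018500; cosh(ωT) = 1.565087, sinh(ωT) = 1.203950
x(T) = p + (x₀−p)·cosh(ωT) + (ẋ₀/ω)·sinh(ωT) ⇒ p·(1 − cosh) = x(T) − x₀·cosh − (ẋ₀/ω)·sinh
numerator   = -0.7576 − (0.2242)·1.565087 − (-1.2370/3.0494)·1.203950 = -0.620106
denominator = 1 − 1.565087 = -0.565087
p = -0.620106 / -0.565087 = 1.0974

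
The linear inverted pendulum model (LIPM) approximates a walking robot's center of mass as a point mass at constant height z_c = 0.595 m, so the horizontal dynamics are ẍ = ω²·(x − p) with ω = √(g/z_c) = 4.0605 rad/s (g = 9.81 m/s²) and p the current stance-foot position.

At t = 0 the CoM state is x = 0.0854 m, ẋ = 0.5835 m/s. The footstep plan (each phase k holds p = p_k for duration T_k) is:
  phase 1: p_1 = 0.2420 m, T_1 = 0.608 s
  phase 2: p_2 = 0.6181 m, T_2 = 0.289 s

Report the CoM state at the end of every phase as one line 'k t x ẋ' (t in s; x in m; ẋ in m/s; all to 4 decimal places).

1 0.6080 0.1531 -0.2576
2 0.8970 -0.2982 -3.2165

phase 1: p=0.2420, T=0.608, ωT=2.468784, cosh=5.946384, sinh=5.861696; start (x,ẋ)=(0.085400, 0.583500) → end (x,ẋ)=(0.153131, -0.257587)
phase 2: p=0.6181, T=0.289, ωT=1.173485, cosh=1.771263, sinh=1.461976; start (x,ẋ)=(0.153131, -0.257587) → end (x,ẋ)=(-0.298226, -3.216475)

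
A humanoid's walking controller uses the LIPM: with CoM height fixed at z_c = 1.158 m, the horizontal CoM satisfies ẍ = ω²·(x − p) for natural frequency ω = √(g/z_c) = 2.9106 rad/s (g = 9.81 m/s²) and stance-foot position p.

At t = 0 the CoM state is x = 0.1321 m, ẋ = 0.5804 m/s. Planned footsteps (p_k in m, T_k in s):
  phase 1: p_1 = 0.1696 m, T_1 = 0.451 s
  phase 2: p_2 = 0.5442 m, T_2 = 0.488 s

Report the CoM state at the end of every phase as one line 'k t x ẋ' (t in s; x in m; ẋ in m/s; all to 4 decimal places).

phase 1: p=0.1696, T=0.451, ωT=1.312681, cosh=1.992610, sinh=1.723512; start (x,ẋ)=(0.132100, 0.580400) → end (x,ẋ)=(0.438561, 0.968394)
phase 2: p=0.5442, T=0.488, ωT=1.420373, cosh=2.190143, sinh=1.948520; start (x,ẋ)=(0.438561, 0.968394) → end (x,ẋ)=(0.961133, 1.521804)

1 0.4510 0.4386 0.9684
2 0.9390 0.9611 1.5218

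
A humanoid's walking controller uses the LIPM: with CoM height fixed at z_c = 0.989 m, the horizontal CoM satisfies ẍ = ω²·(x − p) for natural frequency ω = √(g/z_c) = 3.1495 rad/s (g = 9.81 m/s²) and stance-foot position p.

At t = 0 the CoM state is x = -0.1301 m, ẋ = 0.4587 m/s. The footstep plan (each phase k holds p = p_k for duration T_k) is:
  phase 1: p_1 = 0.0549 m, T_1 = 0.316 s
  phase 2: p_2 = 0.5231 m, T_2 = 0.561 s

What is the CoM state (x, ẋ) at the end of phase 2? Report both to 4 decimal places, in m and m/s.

phase 1: p=0.0549, T=0.316, ωT=0.995242, cosh=1.537506, sinh=1.167872; start (x,ẋ)=(-0.130100, 0.458700) → end (x,ẋ)=(-0.059447, 0.024785)
phase 2: p=0.5231, T=0.561, ωT=1.766870, cosh=3.011685, sinh=2.840818; start (x,ẋ)=(-0.059447, 0.024785) → end (x,ẋ)=(-1.208993, -5.137498)

x = -1.2090, ẋ = -5.1375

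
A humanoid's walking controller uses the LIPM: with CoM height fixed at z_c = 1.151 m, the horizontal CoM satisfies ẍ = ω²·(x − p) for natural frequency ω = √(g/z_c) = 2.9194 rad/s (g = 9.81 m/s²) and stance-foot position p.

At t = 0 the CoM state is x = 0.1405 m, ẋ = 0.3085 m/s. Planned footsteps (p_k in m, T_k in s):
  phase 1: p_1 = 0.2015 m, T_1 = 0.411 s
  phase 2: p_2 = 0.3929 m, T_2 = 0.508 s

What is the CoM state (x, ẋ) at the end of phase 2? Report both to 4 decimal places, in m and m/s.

x = 0.2705, ẋ = -0.1972

phase 1: p=0.2015, T=0.411, ωT=1.199873, cosh=1.810464, sinh=1.509232; start (x,ẋ)=(0.140500, 0.308500) → end (x,ẋ)=(0.250546, 0.289759)
phase 2: p=0.3929, T=0.508, ωT=1.483055, cosh=2.316665, sinh=2.089722; start (x,ẋ)=(0.250546, 0.289759) → end (x,ẋ)=(0.270524, -0.197190)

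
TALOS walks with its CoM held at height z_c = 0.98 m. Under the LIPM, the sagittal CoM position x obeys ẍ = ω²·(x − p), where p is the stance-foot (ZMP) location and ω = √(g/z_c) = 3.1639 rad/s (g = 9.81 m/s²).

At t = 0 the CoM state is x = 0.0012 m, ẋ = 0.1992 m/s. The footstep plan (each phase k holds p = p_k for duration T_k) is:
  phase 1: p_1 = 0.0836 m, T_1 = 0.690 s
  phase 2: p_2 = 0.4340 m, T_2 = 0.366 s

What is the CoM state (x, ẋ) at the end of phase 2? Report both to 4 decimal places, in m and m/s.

phase 1: p=0.0836, T=0.690, ωT=2.183091, cosh=4.493193, sinh=4.380500; start (x,ẋ)=(0.001200, 0.199200) → end (x,ẋ)=(-0.010842, -0.246976)
phase 2: p=0.4340, T=0.366, ωT=1.157987, cosh=1.748819, sinh=1.434701; start (x,ẋ)=(-0.010842, -0.246976) → end (x,ẋ)=(-0.455941, -2.451163)

x = -0.4559, ẋ = -2.4512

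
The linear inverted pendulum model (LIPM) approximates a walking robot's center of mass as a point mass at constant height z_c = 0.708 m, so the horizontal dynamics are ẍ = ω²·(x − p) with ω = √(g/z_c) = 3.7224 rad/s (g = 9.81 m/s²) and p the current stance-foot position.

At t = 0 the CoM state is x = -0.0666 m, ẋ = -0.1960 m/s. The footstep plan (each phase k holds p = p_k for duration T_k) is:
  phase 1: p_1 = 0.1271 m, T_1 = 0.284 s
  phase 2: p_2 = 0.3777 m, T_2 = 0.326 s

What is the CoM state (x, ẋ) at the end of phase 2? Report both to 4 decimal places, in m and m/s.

phase 1: p=0.1271, T=0.284, ωT=1.057162, cosh=1.612815, sinh=1.265375; start (x,ẋ)=(-0.066600, -0.196000) → end (x,ẋ)=(-0.251930, -1.228483)
phase 2: p=0.3777, T=0.326, ωT=1.213502, cosh=1.831203, sinh=1.534048; start (x,ẋ)=(-0.251930, -1.228483) → end (x,ẋ)=(-1.281553, -5.845001)

x = -1.2816, ẋ = -5.8450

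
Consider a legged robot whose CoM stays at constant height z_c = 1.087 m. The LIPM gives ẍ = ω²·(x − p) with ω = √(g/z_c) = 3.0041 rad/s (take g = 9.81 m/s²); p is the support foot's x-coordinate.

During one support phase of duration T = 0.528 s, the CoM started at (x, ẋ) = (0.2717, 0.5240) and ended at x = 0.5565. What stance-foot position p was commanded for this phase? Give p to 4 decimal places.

p = 0.3516

ωT = 3.0041·0.528 = 1.586165; cosh(ωT) = 2.544844, sinh(ωT) = 2.340134
x(T) = p + (x₀−p)·cosh(ωT) + (ẋ₀/ω)·sinh(ωT) ⇒ p·(1 − cosh) = x(T) − x₀·cosh − (ẋ₀/ω)·sinh
numerator   = 0.5565 − (0.2717)·2.544844 − (0.5240/3.0041)·2.340134 = -0.543120
denominator = 1 − 2.544844 = -1.544844
p = -0.543120 / -1.544844 = 0.3516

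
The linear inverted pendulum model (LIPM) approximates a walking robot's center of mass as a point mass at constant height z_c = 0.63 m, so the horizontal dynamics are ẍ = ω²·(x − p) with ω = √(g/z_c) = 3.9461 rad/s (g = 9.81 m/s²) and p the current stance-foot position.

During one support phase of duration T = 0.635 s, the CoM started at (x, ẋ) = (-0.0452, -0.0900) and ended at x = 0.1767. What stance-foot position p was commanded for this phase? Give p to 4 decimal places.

p = -0.1150

ωT = 3.9461·0.635 = 2.505774; cosh(ωT) = 6.167323, sinh(ωT) = 6.085710
x(T) = p + (x₀−p)·cosh(ωT) + (ẋ₀/ω)·sinh(ωT) ⇒ p·(1 − cosh) = x(T) − x₀·cosh − (ẋ₀/ω)·sinh
numerator   = 0.1767 − (-0.0452)·6.167323 − (-0.0900/3.9461)·6.085710 = 0.594262
denominator = 1 − 6.167323 = -5.167323
p = 0.594262 / -5.167323 = -0.1150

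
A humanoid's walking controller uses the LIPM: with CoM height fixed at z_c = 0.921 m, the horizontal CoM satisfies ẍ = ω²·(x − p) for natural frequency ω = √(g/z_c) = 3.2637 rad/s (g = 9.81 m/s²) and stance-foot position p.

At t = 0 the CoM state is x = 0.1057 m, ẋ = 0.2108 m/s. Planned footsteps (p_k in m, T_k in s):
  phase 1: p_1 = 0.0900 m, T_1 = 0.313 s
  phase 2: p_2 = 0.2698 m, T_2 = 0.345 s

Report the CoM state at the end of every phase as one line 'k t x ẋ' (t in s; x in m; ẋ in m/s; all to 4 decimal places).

phase 1: p=0.0900, T=0.313, ωT=1.021538, cosh=1.568752, sinh=1.208711; start (x,ẋ)=(0.105700, 0.210800) → end (x,ẋ)=(0.192699, 0.392627)
phase 2: p=0.2698, T=0.345, ωT=1.125976, cosh=1.703781, sinh=1.379445; start (x,ẋ)=(0.192699, 0.392627) → end (x,ẋ)=(0.304386, 0.321836)

1 0.3130 0.1927 0.3926
2 0.6580 0.3044 0.3218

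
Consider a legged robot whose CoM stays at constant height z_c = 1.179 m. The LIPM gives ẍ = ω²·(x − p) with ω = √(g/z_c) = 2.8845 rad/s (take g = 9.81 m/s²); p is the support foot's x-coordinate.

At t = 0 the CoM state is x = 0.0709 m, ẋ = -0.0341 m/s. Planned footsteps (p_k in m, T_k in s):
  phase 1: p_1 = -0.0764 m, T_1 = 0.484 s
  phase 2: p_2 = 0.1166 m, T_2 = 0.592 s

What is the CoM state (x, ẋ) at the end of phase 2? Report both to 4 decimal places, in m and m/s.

x = 1.0797, ẋ = 2.8583

phase 1: p=-0.0764, T=0.484, ωT=1.396098, cosh=2.143484, sinh=1.895923; start (x,ẋ)=(0.070900, -0.034100) → end (x,ẋ)=(0.216922, 0.732460)
phase 2: p=0.1166, T=0.592, ωT=1.707624, cosh=2.848568, sinh=2.667272; start (x,ẋ)=(0.216922, 0.732460) → end (x,ẋ)=(1.079673, 2.858314)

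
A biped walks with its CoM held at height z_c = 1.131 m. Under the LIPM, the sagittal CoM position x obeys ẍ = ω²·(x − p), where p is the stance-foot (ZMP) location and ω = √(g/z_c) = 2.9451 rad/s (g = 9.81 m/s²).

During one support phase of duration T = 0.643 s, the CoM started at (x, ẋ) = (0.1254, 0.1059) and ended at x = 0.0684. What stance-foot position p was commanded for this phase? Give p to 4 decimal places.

p = 0.1979

ωT = 2.9451·0.643 = 1.893699; cosh(ωT) = 3.397208, sinh(ωT) = 3.246694
x(T) = p + (x₀−p)·cosh(ωT) + (ẋ₀/ω)·sinh(ωT) ⇒ p·(1 − cosh) = x(T) − x₀·cosh − (ẋ₀/ω)·sinh
numerator   = 0.0684 − (0.1254)·3.397208 − (0.1059/2.9451)·3.246694 = -0.474355
denominator = 1 − 3.397208 = -2.397208
p = -0.474355 / -2.397208 = 0.1979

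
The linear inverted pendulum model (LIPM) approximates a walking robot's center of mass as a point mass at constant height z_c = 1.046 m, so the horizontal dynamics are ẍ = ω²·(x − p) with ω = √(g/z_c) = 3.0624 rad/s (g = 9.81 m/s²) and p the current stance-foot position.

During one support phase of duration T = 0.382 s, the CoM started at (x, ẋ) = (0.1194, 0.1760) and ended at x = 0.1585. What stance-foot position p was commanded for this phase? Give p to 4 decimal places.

ωT = 3.0624·0.382 = 1.169837; cosh(ωT) = 1.765942, sinh(ωT) = 1.455525
x(T) = p + (x₀−p)·cosh(ωT) + (ẋ₀/ω)·sinh(ωT) ⇒ p·(1 − cosh) = x(T) − x₀·cosh − (ẋ₀/ω)·sinh
numerator   = 0.1585 − (0.1194)·1.765942 − (0.1760/3.0624)·1.455525 = -0.136004
denominator = 1 − 1.765942 = -0.765942
p = -0.136004 / -0.765942 = 0.1776

p = 0.1776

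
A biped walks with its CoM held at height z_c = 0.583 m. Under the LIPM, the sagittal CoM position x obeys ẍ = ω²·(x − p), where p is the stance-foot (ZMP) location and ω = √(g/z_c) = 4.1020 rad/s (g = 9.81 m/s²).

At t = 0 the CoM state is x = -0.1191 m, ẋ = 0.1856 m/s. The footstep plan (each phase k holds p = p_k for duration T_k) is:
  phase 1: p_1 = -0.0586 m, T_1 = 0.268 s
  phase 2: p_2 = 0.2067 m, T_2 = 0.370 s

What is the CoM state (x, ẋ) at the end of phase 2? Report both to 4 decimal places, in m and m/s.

x = -0.5358, ẋ = -2.7756

phase 1: p=-0.0586, T=0.268, ωT=1.099336, cosh=1.667632, sinh=1.334540; start (x,ẋ)=(-0.119100, 0.185600) → end (x,ẋ)=(-0.099109, -0.021682)
phase 2: p=0.2067, T=0.370, ωT=1.517740, cosh=2.390555, sinh=2.171348; start (x,ẋ)=(-0.099109, -0.021682) → end (x,ẋ)=(-0.535830, -2.775631)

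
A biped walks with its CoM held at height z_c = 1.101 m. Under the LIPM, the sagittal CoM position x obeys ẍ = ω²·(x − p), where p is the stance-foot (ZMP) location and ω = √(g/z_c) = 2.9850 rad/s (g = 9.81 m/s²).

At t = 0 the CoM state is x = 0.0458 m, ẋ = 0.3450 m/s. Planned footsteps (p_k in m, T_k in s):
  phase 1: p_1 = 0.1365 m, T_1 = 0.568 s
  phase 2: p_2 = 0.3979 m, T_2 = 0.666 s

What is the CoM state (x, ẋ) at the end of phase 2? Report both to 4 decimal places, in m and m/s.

phase 1: p=0.1365, T=0.568, ωT=1.695480, cosh=2.816386, sinh=2.632875; start (x,ẋ)=(0.045800, 0.345000) → end (x,ẋ)=(0.185356, 0.258830)
phase 2: p=0.3979, T=0.666, ωT=1.988010, cosh=3.718979, sinh=3.582011; start (x,ẋ)=(0.185356, 0.258830) → end (x,ẋ)=(-0.081950, -1.310003)

x = -0.0820, ẋ = -1.3100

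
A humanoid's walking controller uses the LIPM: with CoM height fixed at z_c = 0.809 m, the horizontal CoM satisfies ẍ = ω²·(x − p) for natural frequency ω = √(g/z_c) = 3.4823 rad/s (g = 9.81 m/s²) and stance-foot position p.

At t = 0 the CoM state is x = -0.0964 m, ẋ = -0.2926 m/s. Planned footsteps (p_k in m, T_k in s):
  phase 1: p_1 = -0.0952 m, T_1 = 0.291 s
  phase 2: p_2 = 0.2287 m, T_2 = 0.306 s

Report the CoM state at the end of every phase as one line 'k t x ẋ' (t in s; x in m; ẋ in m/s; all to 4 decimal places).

1 0.2910 -0.1976 -0.4611
2 0.5970 -0.6327 -2.6472

phase 1: p=-0.0952, T=0.291, ωT=1.013349, cosh=1.558907, sinh=1.195906; start (x,ẋ)=(-0.096400, -0.292600) → end (x,ẋ)=(-0.197557, -0.461134)
phase 2: p=0.2287, T=0.306, ωT=1.065584, cosh=1.623530, sinh=1.279003; start (x,ẋ)=(-0.197557, -0.461134) → end (x,ẋ)=(-0.632709, -2.647156)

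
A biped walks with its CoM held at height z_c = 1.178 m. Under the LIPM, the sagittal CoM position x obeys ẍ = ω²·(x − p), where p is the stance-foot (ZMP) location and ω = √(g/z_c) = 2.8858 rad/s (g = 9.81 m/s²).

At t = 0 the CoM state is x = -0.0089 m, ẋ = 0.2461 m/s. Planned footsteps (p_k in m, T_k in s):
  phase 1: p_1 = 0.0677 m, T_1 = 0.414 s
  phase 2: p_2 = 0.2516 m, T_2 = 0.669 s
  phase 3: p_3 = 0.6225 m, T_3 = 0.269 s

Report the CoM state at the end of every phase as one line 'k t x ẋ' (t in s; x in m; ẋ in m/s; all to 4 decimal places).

1 0.4140 0.0575 0.1121
2 1.0830 -0.3004 -1.4953
3 1.3520 -1.0365 -4.2503

phase 1: p=0.0677, T=0.414, ωT=1.194721, cosh=1.802713, sinh=1.499924; start (x,ẋ)=(-0.008900, 0.246100) → end (x,ẋ)=(0.057525, 0.112086)
phase 2: p=0.2516, T=0.669, ωT=1.930600, cosh=3.519354, sinh=3.374293; start (x,ẋ)=(0.057525, 0.112086) → end (x,ẋ)=(-0.300359, -1.495340)
phase 3: p=0.6225, T=0.269, ωT=0.776280, cosh=1.316744, sinh=0.856629; start (x,ẋ)=(-0.300359, -1.495340) → end (x,ẋ)=(-1.036549, -4.250341)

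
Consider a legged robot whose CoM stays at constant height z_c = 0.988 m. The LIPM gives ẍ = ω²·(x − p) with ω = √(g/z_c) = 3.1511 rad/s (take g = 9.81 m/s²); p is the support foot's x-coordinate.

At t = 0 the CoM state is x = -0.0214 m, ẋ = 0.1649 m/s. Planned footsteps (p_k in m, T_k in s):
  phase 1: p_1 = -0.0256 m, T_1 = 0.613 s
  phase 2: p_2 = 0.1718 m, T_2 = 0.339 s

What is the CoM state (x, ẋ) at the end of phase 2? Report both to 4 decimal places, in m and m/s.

x = 0.4171, ẋ = 0.9942

phase 1: p=-0.0256, T=0.613, ωT=1.931624, cosh=3.522811, sinh=3.377899; start (x,ẋ)=(-0.021400, 0.164900) → end (x,ẋ)=(0.165964, 0.625617)
phase 2: p=0.1718, T=0.339, ωT=1.068223, cosh=1.626911, sinh=1.283292; start (x,ẋ)=(0.165964, 0.625617) → end (x,ẋ)=(0.417090, 0.994225)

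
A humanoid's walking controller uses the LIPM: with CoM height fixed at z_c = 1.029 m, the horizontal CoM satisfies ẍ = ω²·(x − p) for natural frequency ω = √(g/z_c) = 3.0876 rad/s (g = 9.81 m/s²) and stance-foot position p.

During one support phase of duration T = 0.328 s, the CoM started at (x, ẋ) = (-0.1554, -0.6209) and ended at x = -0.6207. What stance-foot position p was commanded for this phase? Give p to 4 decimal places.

ωT = 3.0876·0.328 = 1.012733; cosh(ωT) = 1.558170, sinh(ωT) = 1.194945
x(T) = p + (x₀−p)·cosh(ωT) + (ẋ₀/ω)·sinh(ωT) ⇒ p·(1 − cosh) = x(T) − x₀·cosh − (ẋ₀/ω)·sinh
numerator   = -0.6207 − (-0.1554)·1.558170 − (-0.6209/3.0876)·1.194945 = -0.138263
denominator = 1 − 1.558170 = -0.558170
p = -0.138263 / -0.558170 = 0.2477

p = 0.2477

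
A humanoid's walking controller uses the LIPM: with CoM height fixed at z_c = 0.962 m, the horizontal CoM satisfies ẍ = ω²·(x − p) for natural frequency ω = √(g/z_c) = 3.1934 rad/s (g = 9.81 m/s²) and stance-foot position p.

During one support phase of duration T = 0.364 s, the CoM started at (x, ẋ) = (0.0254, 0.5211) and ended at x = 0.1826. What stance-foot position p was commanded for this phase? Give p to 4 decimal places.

p = 0.1289

ωT = 3.1934·0.364 = 1.162398; cosh(ωT) = 1.755163, sinh(ωT) = 1.442428
x(T) = p + (x₀−p)·cosh(ωT) + (ẋ₀/ω)·sinh(ωT) ⇒ p·(1 − cosh) = x(T) − x₀·cosh − (ẋ₀/ω)·sinh
numerator   = 0.1826 − (0.0254)·1.755163 − (0.5211/3.1934)·1.442428 = -0.097357
denominator = 1 − 1.755163 = -0.755163
p = -0.097357 / -0.755163 = 0.1289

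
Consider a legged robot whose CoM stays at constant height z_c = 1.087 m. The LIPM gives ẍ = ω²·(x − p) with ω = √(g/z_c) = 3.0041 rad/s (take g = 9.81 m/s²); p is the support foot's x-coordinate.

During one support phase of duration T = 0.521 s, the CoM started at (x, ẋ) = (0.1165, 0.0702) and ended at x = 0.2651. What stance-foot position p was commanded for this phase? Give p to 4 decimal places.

ωT = 3.0041·0.521 = 1.565136; cosh(ωT) = 2.496193, sinh(ωT) = 2.287133
x(T) = p + (x₀−p)·cosh(ωT) + (ẋ₀/ω)·sinh(ωT) ⇒ p·(1 − cosh) = x(T) − x₀·cosh − (ẋ₀/ω)·sinh
numerator   = 0.2651 − (0.1165)·2.496193 − (0.0702/3.0041)·2.287133 = -0.079152
denominator = 1 − 2.496193 = -1.496193
p = -0.079152 / -1.496193 = 0.0529

p = 0.0529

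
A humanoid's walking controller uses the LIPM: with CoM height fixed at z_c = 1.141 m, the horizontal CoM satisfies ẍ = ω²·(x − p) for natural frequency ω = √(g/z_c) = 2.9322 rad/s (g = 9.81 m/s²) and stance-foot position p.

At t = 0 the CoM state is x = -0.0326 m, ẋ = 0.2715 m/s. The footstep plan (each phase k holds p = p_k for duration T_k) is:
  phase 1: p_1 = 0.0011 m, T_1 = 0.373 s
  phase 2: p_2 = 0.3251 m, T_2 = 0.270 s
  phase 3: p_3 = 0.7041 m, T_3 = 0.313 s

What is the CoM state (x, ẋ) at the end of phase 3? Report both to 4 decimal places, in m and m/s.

phase 1: p=0.0011, T=0.373, ωT=1.093711, cosh=1.660151, sinh=1.325180; start (x,ẋ)=(-0.032600, 0.271500) → end (x,ẋ)=(0.067855, 0.319783)
phase 2: p=0.3251, T=0.270, ωT=0.791694, cosh=1.330104, sinh=0.877028; start (x,ẋ)=(0.067855, 0.319783) → end (x,ẋ)=(0.078585, -0.236192)
phase 3: p=0.7041, T=0.313, ωT=0.917779, cosh=1.451564, sinh=1.052159; start (x,ẋ)=(0.078585, -0.236192) → end (x,ẋ)=(-0.288628, -2.272650)

x = -0.2886, ẋ = -2.2726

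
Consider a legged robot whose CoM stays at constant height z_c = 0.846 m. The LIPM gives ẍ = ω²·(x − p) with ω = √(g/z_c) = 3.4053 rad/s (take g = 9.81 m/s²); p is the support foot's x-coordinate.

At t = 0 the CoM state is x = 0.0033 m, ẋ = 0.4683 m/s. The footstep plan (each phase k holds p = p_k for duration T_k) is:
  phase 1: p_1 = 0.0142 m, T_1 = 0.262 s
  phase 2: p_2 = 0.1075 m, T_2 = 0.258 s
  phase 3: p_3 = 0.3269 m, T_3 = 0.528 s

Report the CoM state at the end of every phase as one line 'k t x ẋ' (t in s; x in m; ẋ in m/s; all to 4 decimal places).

1 0.2620 0.1383 0.6297
2 0.5200 0.3352 0.9932
3 1.0480 1.2088 3.1631

phase 1: p=0.0142, T=0.262, ωT=0.892189, cosh=1.425111, sinh=1.015354; start (x,ẋ)=(0.003300, 0.468300) → end (x,ẋ)=(0.138299, 0.629692)
phase 2: p=0.1075, T=0.258, ωT=0.878567, cosh=1.411413, sinh=0.996035; start (x,ẋ)=(0.138299, 0.629692) → end (x,ẋ)=(0.335152, 0.993218)
phase 3: p=0.3269, T=0.528, ωT=1.797998, cosh=3.101590, sinh=2.935960; start (x,ẋ)=(0.335152, 0.993218) → end (x,ẋ)=(1.208820, 3.163056)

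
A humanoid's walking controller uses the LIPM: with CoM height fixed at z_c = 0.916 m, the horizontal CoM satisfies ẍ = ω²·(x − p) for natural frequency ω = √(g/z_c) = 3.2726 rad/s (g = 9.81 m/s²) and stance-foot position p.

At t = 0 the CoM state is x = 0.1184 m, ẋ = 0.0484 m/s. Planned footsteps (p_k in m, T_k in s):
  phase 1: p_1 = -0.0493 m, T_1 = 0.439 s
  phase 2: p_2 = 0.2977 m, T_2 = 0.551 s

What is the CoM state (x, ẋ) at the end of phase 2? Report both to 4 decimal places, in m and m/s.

phase 1: p=-0.0493, T=0.439, ωT=1.436671, cosh=2.222194, sinh=1.984476; start (x,ẋ)=(0.118400, 0.048400) → end (x,ẋ)=(0.352711, 1.196665)
phase 2: p=0.2977, T=0.551, ωT=1.803203, cosh=3.116912, sinh=2.952141; start (x,ẋ)=(0.352711, 1.196665) → end (x,ẋ)=(1.548650, 4.261371)

x = 1.5487, ẋ = 4.2614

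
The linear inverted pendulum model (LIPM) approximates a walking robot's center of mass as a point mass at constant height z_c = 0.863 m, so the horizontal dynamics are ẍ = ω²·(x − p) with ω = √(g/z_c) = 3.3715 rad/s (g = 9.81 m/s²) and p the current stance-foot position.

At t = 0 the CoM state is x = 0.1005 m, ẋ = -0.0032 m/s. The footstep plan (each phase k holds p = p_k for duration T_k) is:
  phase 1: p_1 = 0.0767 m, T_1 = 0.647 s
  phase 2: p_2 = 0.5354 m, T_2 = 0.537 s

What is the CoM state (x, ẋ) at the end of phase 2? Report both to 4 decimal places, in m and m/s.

x = -0.2853, ẋ = -2.5154

phase 1: p=0.0767, T=0.647, ωT=2.181361, cosh=4.485619, sinh=4.372731; start (x,ẋ)=(0.100500, -0.003200) → end (x,ẋ)=(0.179307, 0.336521)
phase 2: p=0.5354, T=0.537, ωT=1.810496, cosh=3.138524, sinh=2.974951; start (x,ẋ)=(0.179307, 0.336521) → end (x,ẋ)=(-0.285265, -2.515445)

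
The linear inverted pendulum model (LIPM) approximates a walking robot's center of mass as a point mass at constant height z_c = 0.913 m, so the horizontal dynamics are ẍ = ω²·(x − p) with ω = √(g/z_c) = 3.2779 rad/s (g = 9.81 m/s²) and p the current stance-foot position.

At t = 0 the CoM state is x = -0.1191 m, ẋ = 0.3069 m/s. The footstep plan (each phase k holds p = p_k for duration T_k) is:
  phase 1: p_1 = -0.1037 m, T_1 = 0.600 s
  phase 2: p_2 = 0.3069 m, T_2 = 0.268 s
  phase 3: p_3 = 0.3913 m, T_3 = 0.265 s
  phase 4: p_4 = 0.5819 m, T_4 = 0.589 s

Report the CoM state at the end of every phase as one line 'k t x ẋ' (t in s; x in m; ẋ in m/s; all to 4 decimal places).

1 0.6000 0.1682 0.9414
2 0.8680 0.3972 0.8759
3 1.1330 0.6620 1.2466
4 1.7220 2.1472 5.2736

phase 1: p=-0.1037, T=0.600, ωT=1.966740, cosh=3.643625, sinh=3.503713; start (x,ẋ)=(-0.119100, 0.306900) → end (x,ẋ)=(0.168230, 0.941362)
phase 2: p=0.3069, T=0.268, ωT=0.878477, cosh=1.411323, sinh=0.995908; start (x,ẋ)=(0.168230, 0.941362) → end (x,ẋ)=(0.397202, 0.875881)
phase 3: p=0.3913, T=0.265, ωT=0.868644, cosh=1.401598, sinh=0.982077; start (x,ẋ)=(0.397202, 0.875881) → end (x,ẋ)=(0.661991, 1.246632)
phase 4: p=0.5819, T=0.589, ωT=1.930683, cosh=3.519634, sinh=3.374584; start (x,ẋ)=(0.661991, 1.246632) → end (x,ẋ)=(2.147193, 5.273617)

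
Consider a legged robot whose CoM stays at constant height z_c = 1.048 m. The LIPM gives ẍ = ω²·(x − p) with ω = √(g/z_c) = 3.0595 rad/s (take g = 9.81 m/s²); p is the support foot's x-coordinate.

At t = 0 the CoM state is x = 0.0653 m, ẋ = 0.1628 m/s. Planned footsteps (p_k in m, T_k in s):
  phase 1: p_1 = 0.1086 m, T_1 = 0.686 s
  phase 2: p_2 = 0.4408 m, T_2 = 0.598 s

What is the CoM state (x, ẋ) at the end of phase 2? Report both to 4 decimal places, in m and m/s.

x = -0.3699, ẋ = -2.3116

phase 1: p=0.1086, T=0.686, ωT=2.098817, cosh=4.139558, sinh=4.016957; start (x,ẋ)=(0.065300, 0.162800) → end (x,ẋ)=(0.143105, 0.141768)
phase 2: p=0.4408, T=0.598, ωT=1.829581, cosh=3.195878, sinh=3.035397; start (x,ẋ)=(0.143105, 0.141768) → end (x,ẋ)=(-0.369947, -2.311562)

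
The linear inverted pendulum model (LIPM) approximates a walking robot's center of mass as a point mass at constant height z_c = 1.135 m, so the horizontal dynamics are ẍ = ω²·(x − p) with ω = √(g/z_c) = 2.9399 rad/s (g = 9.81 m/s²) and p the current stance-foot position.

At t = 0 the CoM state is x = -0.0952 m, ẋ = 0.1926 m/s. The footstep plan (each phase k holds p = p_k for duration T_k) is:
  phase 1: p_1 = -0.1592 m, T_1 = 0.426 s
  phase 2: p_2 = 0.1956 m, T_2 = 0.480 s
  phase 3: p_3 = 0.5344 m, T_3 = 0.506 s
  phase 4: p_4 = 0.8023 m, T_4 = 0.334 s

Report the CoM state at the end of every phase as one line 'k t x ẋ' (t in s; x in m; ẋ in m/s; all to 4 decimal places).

1 0.4260 0.0671 0.6667
2 0.9060 0.3539 0.7200
3 1.4120 0.6289 0.5604
4 1.7460 0.7571 0.2680

phase 1: p=-0.1592, T=0.426, ωT=1.252397, cosh=1.892270, sinh=1.606451; start (x,ẋ)=(-0.095200, 0.192600) → end (x,ẋ)=(0.067148, 0.666711)
phase 2: p=0.1956, T=0.480, ωT=1.411152, cosh=2.172269, sinh=1.928407; start (x,ẋ)=(0.067148, 0.666711) → end (x,ẋ)=(0.353891, 0.720038)
phase 3: p=0.5344, T=0.506, ωT=1.487589, cosh=2.326164, sinh=2.100248; start (x,ẋ)=(0.353891, 0.720038) → end (x,ẋ)=(0.628898, 0.560373)
phase 4: p=0.8023, T=0.334, ωT=0.981927, cosh=1.522092, sinh=1.147503; start (x,ẋ)=(0.628898, 0.560373) → end (x,ẋ)=(0.757092, 0.267962)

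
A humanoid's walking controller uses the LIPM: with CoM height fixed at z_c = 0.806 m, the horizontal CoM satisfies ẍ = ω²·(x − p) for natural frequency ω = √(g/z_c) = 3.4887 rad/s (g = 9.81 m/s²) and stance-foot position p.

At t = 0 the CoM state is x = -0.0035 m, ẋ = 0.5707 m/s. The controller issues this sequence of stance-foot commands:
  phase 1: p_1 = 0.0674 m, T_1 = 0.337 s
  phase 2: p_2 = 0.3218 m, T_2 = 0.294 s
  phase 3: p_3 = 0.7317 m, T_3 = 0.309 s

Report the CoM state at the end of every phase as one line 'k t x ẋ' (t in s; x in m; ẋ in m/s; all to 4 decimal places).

1 0.3370 0.1814 0.6501
2 0.6310 0.3273 0.4278
3 0.9400 0.2280 -1.1317

phase 1: p=0.0674, T=0.337, ωT=1.175692, cosh=1.774495, sinh=1.465889; start (x,ẋ)=(-0.003500, 0.570700) → end (x,ẋ)=(0.181386, 0.650118)
phase 2: p=0.3218, T=0.294, ωT=1.025678, cosh=1.573769, sinh=1.215216; start (x,ẋ)=(0.181386, 0.650118) → end (x,ẋ)=(0.327276, 0.427849)
phase 3: p=0.7317, T=0.309, ωT=1.078008, cosh=1.639547, sinh=1.299274; start (x,ẋ)=(0.327276, 0.427849) → end (x,ẋ)=(0.227969, -1.131685)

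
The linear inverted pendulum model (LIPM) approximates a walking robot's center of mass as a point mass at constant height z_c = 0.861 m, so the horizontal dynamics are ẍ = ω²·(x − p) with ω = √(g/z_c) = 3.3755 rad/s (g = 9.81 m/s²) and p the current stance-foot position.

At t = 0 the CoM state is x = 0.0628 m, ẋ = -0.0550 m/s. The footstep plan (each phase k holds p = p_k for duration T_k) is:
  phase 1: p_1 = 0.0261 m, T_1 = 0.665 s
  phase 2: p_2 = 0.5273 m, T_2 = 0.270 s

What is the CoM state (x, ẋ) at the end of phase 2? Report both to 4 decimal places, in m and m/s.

phase 1: p=0.0261, T=0.665, ωT=2.244708, cosh=4.771807, sinh=4.665848; start (x,ẋ)=(0.062800, -0.055000) → end (x,ẋ)=(0.125201, 0.315560)
phase 2: p=0.5273, T=0.270, ωT=0.911385, cosh=1.444866, sinh=1.042899; start (x,ẋ)=(0.125201, 0.315560) → end (x,ẋ)=(0.043816, -0.959572)

x = 0.0438, ẋ = -0.9596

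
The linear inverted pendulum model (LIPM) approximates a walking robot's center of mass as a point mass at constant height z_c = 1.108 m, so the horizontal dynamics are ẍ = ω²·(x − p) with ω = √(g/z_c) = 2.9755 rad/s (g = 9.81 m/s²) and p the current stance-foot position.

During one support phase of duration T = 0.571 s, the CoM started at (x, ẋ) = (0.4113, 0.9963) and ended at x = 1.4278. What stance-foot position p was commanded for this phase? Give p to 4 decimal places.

ωT = 2.9755·0.571 = 1.699010; cosh(ωT) = 2.825699, sinh(ωT) = 2.642835
x(T) = p + (x₀−p)·cosh(ωT) + (ẋ₀/ω)·sinh(ωT) ⇒ p·(1 − cosh) = x(T) − x₀·cosh − (ẋ₀/ω)·sinh
numerator   = 1.4278 − (0.4113)·2.825699 − (0.9963/2.9755)·2.642835 = -0.619322
denominator = 1 − 2.825699 = -1.825699
p = -0.619322 / -1.825699 = 0.3392

p = 0.3392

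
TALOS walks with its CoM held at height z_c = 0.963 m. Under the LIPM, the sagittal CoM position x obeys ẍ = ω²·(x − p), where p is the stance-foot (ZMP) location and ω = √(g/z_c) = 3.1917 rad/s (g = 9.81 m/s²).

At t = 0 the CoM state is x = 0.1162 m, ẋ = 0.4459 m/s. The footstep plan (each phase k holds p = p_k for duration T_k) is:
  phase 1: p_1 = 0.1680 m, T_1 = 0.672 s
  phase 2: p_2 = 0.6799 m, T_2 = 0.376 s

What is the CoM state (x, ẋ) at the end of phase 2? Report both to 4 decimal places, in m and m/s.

x = 0.9960, ẋ = 1.5225

phase 1: p=0.1680, T=0.672, ωT=2.144822, cosh=4.328807, sinh=4.211718; start (x,ẋ)=(0.116200, 0.445900) → end (x,ẋ)=(0.532171, 1.233891)
phase 2: p=0.6799, T=0.376, ωT=1.200079, cosh=1.810775, sinh=1.509605; start (x,ẋ)=(0.532171, 1.233891) → end (x,ẋ)=(0.995999, 1.522509)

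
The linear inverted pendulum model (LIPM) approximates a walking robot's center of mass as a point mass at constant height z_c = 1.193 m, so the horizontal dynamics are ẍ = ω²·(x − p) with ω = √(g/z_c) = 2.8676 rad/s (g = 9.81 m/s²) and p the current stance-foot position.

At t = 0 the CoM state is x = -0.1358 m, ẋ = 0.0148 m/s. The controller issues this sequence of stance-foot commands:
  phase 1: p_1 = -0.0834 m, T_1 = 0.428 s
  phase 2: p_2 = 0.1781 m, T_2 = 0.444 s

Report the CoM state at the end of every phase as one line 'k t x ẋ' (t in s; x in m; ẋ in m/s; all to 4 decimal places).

1 0.4280 -0.1724 -0.2069
2 0.8720 -0.6158 -2.0533

phase 1: p=-0.0834, T=0.428, ωT=1.227333, cosh=1.852595, sinh=1.559522; start (x,ẋ)=(-0.135800, 0.014800) → end (x,ẋ)=(-0.172427, -0.206919)
phase 2: p=0.1781, T=0.444, ωT=1.273214, cosh=1.926124, sinh=1.646193; start (x,ẋ)=(-0.172427, -0.206919) → end (x,ẋ)=(-0.615844, -2.053258)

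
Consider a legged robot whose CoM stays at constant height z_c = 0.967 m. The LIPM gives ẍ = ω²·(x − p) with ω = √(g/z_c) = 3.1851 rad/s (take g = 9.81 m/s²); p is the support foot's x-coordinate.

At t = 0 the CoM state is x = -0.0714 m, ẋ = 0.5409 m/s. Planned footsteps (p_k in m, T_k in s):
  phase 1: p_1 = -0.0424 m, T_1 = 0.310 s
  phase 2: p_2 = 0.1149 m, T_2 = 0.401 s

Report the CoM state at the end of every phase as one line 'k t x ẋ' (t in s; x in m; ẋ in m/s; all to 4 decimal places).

phase 1: p=-0.0424, T=0.310, ωT=0.987381, cosh=1.528373, sinh=1.155822; start (x,ẋ)=(-0.071400, 0.540900) → end (x,ẋ)=(0.109561, 0.719936)
phase 2: p=0.1149, T=0.401, ωT=1.277225, cosh=1.932742, sinh=1.653932; start (x,ẋ)=(0.109561, 0.719936) → end (x,ẋ)=(0.478424, 1.363326)

1 0.3100 0.1096 0.7199
2 0.7110 0.4784 1.3633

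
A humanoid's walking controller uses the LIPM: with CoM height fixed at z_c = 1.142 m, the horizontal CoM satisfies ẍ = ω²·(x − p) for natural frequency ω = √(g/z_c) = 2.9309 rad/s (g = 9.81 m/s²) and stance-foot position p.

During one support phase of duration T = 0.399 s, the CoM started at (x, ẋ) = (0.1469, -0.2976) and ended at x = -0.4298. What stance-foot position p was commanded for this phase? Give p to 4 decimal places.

p = 0.7074

ωT = 2.9309·0.399 = 1.169429; cosh(ωT) = 1.765349, sinh(ωT) = 1.454805
x(T) = p + (x₀−p)·cosh(ωT) + (ẋ₀/ω)·sinh(ωT) ⇒ p·(1 − cosh) = x(T) − x₀·cosh − (ẋ₀/ω)·sinh
numerator   = -0.4298 − (0.1469)·1.765349 − (-0.2976/2.9309)·1.454805 = -0.541411
denominator = 1 − 1.765349 = -0.765349
p = -0.541411 / -0.765349 = 0.7074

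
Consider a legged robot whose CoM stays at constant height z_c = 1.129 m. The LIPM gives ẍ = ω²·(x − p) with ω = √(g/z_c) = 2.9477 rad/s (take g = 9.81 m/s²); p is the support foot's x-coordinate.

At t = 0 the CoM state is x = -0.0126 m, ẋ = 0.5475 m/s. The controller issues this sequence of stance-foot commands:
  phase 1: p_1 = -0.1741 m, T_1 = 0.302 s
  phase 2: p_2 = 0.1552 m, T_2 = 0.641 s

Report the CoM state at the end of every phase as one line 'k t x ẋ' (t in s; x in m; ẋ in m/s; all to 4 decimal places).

phase 1: p=-0.1741, T=0.302, ωT=0.890205, cosh=1.423101, sinh=1.012529; start (x,ẋ)=(-0.012600, 0.547500) → end (x,ẋ)=(0.243796, 1.261166)
phase 2: p=0.1552, T=0.641, ωT=1.889476, cosh=3.383525, sinh=3.232374; start (x,ẋ)=(0.243796, 1.261166) → end (x,ẋ)=(1.837929, 5.111334)

1 0.3020 0.2438 1.2612
2 0.9430 1.8379 5.1113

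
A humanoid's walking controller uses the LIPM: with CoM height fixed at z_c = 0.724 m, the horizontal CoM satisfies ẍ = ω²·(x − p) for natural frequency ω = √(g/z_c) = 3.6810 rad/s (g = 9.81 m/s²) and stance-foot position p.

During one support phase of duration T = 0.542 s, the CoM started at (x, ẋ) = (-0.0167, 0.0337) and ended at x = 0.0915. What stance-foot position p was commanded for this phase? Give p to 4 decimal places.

p = -0.0441

ωT = 3.6810·0.542 = 1.995102; cosh(ωT) = 3.744476, sinh(ωT) = 3.608477
x(T) = p + (x₀−p)·cosh(ωT) + (ẋ₀/ω)·sinh(ωT) ⇒ p·(1 − cosh) = x(T) − x₀·cosh − (ẋ₀/ω)·sinh
numerator   = 0.0915 − (-0.0167)·3.744476 − (0.0337/3.6810)·3.608477 = 0.120997
denominator = 1 − 3.744476 = -2.744476
p = 0.120997 / -2.744476 = -0.0441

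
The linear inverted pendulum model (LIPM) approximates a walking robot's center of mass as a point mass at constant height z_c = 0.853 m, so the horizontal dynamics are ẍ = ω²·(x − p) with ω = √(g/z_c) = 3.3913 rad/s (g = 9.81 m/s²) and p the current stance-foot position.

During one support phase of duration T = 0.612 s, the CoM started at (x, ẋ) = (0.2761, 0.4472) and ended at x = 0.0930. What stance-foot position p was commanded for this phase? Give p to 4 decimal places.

ωT = 3.3913·0.612 = 2.075476; cosh(ωT) = 4.046916, sinh(ωT) = 3.921419
x(T) = p + (x₀−p)·cosh(ωT) + (ẋ₀/ω)·sinh(ωT) ⇒ p·(1 − cosh) = x(T) − x₀·cosh − (ẋ₀/ω)·sinh
numerator   = 0.0930 − (0.2761)·4.046916 − (0.4472/3.3913)·3.921419 = -1.541459
denominator = 1 − 4.046916 = -3.046916
p = -1.541459 / -3.046916 = 0.5059

p = 0.5059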